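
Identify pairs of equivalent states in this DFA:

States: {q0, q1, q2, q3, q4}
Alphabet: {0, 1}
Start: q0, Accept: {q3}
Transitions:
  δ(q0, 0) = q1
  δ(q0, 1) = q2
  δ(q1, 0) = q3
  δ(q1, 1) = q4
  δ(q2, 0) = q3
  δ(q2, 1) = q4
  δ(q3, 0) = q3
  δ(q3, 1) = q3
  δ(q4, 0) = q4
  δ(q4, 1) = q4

Using the table-filling algorithm:
Round 0 – mark pairs where exactly one state is accepting: (q0,q3), (q1,q3), (q2,q3), (q3,q4)
Round 1 – newly marked: (q0,q1) [on 0: q1 vs q3, already marked]; (q0,q2) [on 0: q1 vs q3, already marked]; (q1,q4) [on 0: q3 vs q4, already marked]; (q2,q4) [on 0: q3 vs q4, already marked]
Round 2 – newly marked: (q0,q4) [on 0: q1 vs q4, already marked]
No further pairs can be marked.
(q1, q2) unmarked: δ(q1,0)=q3, δ(q2,0)=q3; δ(q1,1)=q4, δ(q2,1)=q4 → equivalent
Equivalent pairs: (q1, q2)

Final answer: Equivalent pairs: (q1, q2)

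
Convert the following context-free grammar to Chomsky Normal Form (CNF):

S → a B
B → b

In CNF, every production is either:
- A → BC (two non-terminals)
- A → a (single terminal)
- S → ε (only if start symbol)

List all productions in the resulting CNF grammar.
The grammar has no ε-productions or unit productions to eliminate.
S → a B has terminal a in a right-hand side of length ≥ 2: introduce T_a → a and use T_a in place of a.
B → b is already in CNF (single terminal) – keep it.
S → a B becomes S → T_a B.
Resulting CNF grammar (3 productions): T_a → a; B → b; S → T_a B

Final answer: T_a → a; B → b; S → T_a B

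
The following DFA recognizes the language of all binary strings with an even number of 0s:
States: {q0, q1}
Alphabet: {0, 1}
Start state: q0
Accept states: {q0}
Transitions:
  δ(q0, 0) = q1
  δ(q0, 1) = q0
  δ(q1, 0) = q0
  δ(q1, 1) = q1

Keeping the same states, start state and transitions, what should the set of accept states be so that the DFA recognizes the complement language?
The DFA is complete (every state has a transition on every symbol), so the complement
is recognized by the same DFA with accepting and non-accepting states swapped.
Original accept states: {q0}
Complement accept states = All states - Original accept states
= {q0, q1} - {q0}
= {q1}
Complement language: strings with an ODD number of 0s

Final answer: {q1}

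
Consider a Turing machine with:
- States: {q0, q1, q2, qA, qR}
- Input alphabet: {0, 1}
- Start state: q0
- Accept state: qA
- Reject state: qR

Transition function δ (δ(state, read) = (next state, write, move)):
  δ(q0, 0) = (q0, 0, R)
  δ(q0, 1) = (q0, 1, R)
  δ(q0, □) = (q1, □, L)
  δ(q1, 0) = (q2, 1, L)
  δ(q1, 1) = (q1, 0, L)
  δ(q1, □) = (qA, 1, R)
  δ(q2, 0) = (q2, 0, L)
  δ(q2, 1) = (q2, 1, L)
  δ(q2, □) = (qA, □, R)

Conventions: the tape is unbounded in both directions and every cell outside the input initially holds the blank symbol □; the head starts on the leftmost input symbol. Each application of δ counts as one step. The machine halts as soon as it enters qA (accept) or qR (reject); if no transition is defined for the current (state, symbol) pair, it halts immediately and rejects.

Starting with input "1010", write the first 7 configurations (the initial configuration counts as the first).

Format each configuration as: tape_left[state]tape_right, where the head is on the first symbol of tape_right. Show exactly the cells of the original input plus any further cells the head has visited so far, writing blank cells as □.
Step 0: [q0]1010 (head at position 0)
Step 1: δ(q0, 1) = (q0, 1, R)  ⊢  1[q0]010 (head at position 1)
Step 2: δ(q0, 0) = (q0, 0, R)  ⊢  10[q0]10 (head at position 2)
Step 3: δ(q0, 1) = (q0, 1, R)  ⊢  101[q0]0 (head at position 3)
Step 4: δ(q0, 0) = (q0, 0, R)  ⊢  1010[q0]□ (head at position 4)
Step 5: δ(q0, □) = (q1, □, L)  ⊢  101[q1]0□ (head at position 3)
Step 6: δ(q1, 0) = (q2, 1, L)  ⊢  10[q2]11□ (head at position 2)

Final answer: [q0]1010 ⊢ 1[q0]010 ⊢ 10[q0]10 ⊢ 101[q0]0 ⊢ 1010[q0]□ ⊢ 101[q1]0□ ⊢ 10[q2]11□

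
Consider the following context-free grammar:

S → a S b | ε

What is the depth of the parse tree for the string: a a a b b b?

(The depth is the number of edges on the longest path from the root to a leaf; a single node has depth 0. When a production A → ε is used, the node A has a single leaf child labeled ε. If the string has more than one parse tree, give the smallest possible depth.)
The only parse tree applies S → a S b 3 times (once per matching a…b pair) and then S → ε.
The S nodes sit at depths 0, 1, …, 3; the innermost S (depth 3) has the single child ε at depth 4.
The terminal leaves a, b are at depths 1..3, so the longest root-to-leaf path is S → S → … → S → ε with 4 edges.
Depth = 4.

Final answer: 4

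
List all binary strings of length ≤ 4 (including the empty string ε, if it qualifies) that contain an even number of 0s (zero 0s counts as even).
Checking every binary string of length 0 to 4:
  Length 0: accepted: ε | rejected: (none)
  Length 1: accepted: 1 | rejected: 0
  Length 2: accepted: 00, 11 | rejected: 01, 10
  Length 3: accepted: 001, 010, 100, 111 | rejected: 000, 011, 101, 110
  Length 4: accepted: 0000, 0011, 0101, 0110, 1001, 1010, 1100, 1111 | rejected: 0001, 0010, 0100, 0111, 1000, 1011, 1101, 1110
Total: 16 string(s).

Final answer: ε, 1, 00, 11, 001, 010, 100, 111, 0000, 0011, 0101, 0110, 1001, 1010, 1100, 1111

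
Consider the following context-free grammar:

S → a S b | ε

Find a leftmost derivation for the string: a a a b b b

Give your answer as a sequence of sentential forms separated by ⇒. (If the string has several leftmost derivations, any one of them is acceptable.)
Start with S.
Step 1: the leftmost non-terminal is S; apply S → a S b:  a S b
Step 2: the leftmost non-terminal is S; apply S → a S b:  a a S b b
Step 3: the leftmost non-terminal is S; apply S → a S b:  a a a S b b b
Step 4: the leftmost non-terminal is S; apply S → ε:  a a a b b b

Final answer: S ⇒ a S b ⇒ a a S b b ⇒ a a a S b b b ⇒ a a a b b b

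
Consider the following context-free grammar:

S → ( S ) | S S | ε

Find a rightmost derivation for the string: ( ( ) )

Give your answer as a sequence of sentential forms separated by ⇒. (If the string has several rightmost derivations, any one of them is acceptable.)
Start with S.
Step 1: the rightmost non-terminal is S; apply S → ( S ):  ( S )
Step 2: the rightmost non-terminal is S; apply S → ( S ):  ( ( S ) )
Step 3: the rightmost non-terminal is S; apply S → ε:  ( ( ) )

Final answer: S ⇒ ( S ) ⇒ ( ( S ) ) ⇒ ( ( ) )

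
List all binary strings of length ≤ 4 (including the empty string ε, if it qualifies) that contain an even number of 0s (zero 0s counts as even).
Checking every binary string of length 0 to 4:
  Length 0: accepted: ε | rejected: (none)
  Length 1: accepted: 1 | rejected: 0
  Length 2: accepted: 00, 11 | rejected: 01, 10
  Length 3: accepted: 001, 010, 100, 111 | rejected: 000, 011, 101, 110
  Length 4: accepted: 0000, 0011, 0101, 0110, 1001, 1010, 1100, 1111 | rejected: 0001, 0010, 0100, 0111, 1000, 1011, 1101, 1110
Total: 16 string(s).

Final answer: ε, 1, 00, 11, 001, 010, 100, 111, 0000, 0011, 0101, 0110, 1001, 1010, 1100, 1111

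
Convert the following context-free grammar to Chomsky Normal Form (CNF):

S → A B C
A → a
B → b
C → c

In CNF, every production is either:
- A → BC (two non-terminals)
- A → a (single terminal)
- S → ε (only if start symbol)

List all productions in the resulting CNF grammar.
The grammar has no ε-productions or unit productions to eliminate.
A → a is already in CNF (single terminal) – keep it.
B → b is already in CNF (single terminal) – keep it.
C → c is already in CNF (single terminal) – keep it.
S → A B C has 3 symbols on the right: break it into binary productions S → A X0, X0 → B C.
Resulting CNF grammar (5 productions): A → a; B → b; C → c; S → A X0; X0 → B C

Final answer: A → a; B → b; C → c; S → A X0; X0 → B C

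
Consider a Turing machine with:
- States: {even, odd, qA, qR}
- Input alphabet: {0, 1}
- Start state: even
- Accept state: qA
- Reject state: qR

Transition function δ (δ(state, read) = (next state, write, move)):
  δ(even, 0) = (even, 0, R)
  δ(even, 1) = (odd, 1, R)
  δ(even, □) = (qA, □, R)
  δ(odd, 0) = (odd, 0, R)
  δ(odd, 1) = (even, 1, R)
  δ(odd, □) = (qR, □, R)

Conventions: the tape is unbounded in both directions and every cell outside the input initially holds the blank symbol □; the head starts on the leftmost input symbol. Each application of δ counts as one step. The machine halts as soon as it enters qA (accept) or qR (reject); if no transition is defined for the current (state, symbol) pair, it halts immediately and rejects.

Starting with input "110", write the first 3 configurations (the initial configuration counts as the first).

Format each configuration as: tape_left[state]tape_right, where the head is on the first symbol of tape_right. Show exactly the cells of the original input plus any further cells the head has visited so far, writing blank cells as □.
Step 0: [even]110 (head at position 0)
Step 1: δ(even, 1) = (odd, 1, R)  ⊢  1[odd]10 (head at position 1)
Step 2: δ(odd, 1) = (even, 1, R)  ⊢  11[even]0 (head at position 2)

Final answer: [even]110 ⊢ 1[odd]10 ⊢ 11[even]0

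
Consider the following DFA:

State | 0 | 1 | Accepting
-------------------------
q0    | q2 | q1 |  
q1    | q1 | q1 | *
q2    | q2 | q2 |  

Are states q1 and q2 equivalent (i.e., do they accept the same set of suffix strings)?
Try the suffix ε (the empty string).
From q1: q1 — accepting.
From q2: q2 — not accepting.
The two states disagree on this suffix, so they are not equivalent.

Final answer: No. Distinguishing string: ε (the empty string) - accepted from q1 but not from q2.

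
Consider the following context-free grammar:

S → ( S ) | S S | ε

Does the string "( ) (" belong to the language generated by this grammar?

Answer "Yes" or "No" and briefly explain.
Each production adds parentheses only in matched pairs (S → ( S )) or none at all, so every derived string has equally many '(' and ')'. The string ( ) ( has two '(' and one ')', so it cannot be derived.

Final answer: No - no valid derivation exists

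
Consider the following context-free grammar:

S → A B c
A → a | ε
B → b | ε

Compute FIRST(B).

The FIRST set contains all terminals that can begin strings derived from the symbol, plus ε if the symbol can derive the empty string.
B → b contributes b; B → ε makes B nullable, contributing ε. FIRST(B) = {b, ε}.

Final answer: {b, ε}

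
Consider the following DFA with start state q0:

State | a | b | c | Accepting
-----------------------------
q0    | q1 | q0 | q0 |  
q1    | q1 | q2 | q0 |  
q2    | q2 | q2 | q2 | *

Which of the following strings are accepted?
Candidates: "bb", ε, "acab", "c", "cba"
"bb": q0 → q0 → q0; q0 is not accepting → rejected
ε: q0; q0 is not accepting → rejected
"acab": q0 → q1 → q0 → q1 → q2; q2 is accepting → accepted
"c": q0 → q0; q0 is not accepting → rejected
"cba": q0 → q0 → q0 → q1; q1 is not accepting → rejected

Final answer: "acab"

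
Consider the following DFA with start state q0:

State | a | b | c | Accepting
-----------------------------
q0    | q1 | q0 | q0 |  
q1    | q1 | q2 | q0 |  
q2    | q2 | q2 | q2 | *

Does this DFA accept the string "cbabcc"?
Start in q0.
Read 'c': q0 → q0
Read 'b': q0 → q0
Read 'a': q0 → q1
Read 'b': q1 → q2
Read 'c': q2 → q2
Read 'c': q2 → q2
Final state q2 is accepting, so the string is accepted.

Final answer: Yes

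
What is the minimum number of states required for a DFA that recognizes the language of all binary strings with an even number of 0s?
Language: binary strings with an even number of 0s
Lower bound (Myhill–Nerode): the prefixes ε, 0 are pairwise distinguishable:
  ε vs 0: suffix ε distinguishes them (ε has zero 0s (accepted), 0 has one 0 (rejected))
So any DFA needs at least 2 states.
Upper bound: a DFA with 2 states exists (one state per class above).
Minimum states: 2

Final answer: 2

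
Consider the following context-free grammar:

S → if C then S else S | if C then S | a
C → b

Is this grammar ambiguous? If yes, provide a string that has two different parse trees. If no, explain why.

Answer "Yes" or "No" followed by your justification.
The 'dangling else' can attach to either if. Two leftmost derivations of  if b then if b then a else a:
  (1) S ⇒ if C then S else S ⇒ if b then S else S ⇒ if b then if C then S else S ⇒ if b then if b then S else S ⇒ if b then if b then a else S ⇒ if b then if b then a else a   (else belongs to the outer if)
  (2) S ⇒ if C then S ⇒ if b then S ⇒ if b then if C then S else S ⇒ if b then if b then S else S ⇒ if b then if b then a else S ⇒ if b then if b then a else a   (else belongs to the inner if)
Two distinct parse trees for the same string, so the grammar is ambiguous.

Final answer: Yes - the string 'if b then if b then a else a' has two distinct leftmost derivations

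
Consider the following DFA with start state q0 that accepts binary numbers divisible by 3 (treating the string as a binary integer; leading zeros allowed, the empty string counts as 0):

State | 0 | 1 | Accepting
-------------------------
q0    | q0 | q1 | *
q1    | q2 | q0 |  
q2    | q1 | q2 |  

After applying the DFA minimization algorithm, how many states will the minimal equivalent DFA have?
All 3 states are reachable from q0, so none can be removed as unreachable.
Table-filling: first mark every (accepting, non-accepting) pair as distinguishable (accepting: {q0}; non-accepting: {q1, q2}).
Round 1: (q1, q2) on '1' go to q0 and q2, already distinguishable → mark.
Every pair of states is distinguishable, so the DFA is already minimal.
Equivalence classes: {q0}, {q1}, {q2} → 3 states.

Final answer: 3 states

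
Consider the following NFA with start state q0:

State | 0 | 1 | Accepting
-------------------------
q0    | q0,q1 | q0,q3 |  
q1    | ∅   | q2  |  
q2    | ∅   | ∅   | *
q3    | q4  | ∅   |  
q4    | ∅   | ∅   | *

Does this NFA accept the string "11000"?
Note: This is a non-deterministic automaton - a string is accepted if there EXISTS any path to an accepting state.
Track the set of states the NFA could be in: start {q0}
Read '1': {q0} → {q0, q3}
Read '1': {q0, q3} → {q0, q3}
Read '0': {q0, q3} → {q0, q1, q4}
Read '0': {q0, q1, q4} → {q0, q1}
Read '0': {q0, q1} → {q0, q1}
Final set {q0, q1} contains no accepting state → rejected.

Final answer: No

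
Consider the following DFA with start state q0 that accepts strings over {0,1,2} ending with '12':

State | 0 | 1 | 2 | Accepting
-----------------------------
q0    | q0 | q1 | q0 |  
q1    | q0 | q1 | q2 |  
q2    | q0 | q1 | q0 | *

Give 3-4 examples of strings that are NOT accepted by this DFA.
Any strings that end in a non-accepting state work; for example:
"2": q0 → q0; q0 is not accepting → rejected
"000": q0 → q0 → q0 → q0; q0 is not accepting → rejected
"010": q0 → q0 → q1 → q0; q0 is not accepting → rejected
"2210": q0 → q0 → q0 → q1 → q0; q0 is not accepting → rejected

Final answer: "2", "000", "010", "2210"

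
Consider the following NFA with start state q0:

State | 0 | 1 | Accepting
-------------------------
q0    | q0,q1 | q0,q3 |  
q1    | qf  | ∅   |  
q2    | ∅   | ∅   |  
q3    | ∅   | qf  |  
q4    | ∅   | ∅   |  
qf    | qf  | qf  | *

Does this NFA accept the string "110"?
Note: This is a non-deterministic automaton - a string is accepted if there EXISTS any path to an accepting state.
Track the set of states the NFA could be in: start {q0}
Read '1': {q0} → {q0, q3}
Read '1': {q0, q3} → {q0, q3, qf}
Read '0': {q0, q3, qf} → {q0, q1, qf}
Final set {q0, q1, qf} contains accepting state(s) {qf} → accepted.

Final answer: Yes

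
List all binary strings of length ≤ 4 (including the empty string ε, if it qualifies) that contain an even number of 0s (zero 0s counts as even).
Checking every binary string of length 0 to 4:
  Length 0: accepted: ε | rejected: (none)
  Length 1: accepted: 1 | rejected: 0
  Length 2: accepted: 00, 11 | rejected: 01, 10
  Length 3: accepted: 001, 010, 100, 111 | rejected: 000, 011, 101, 110
  Length 4: accepted: 0000, 0011, 0101, 0110, 1001, 1010, 1100, 1111 | rejected: 0001, 0010, 0100, 0111, 1000, 1011, 1101, 1110
Total: 16 string(s).

Final answer: ε, 1, 00, 11, 001, 010, 100, 111, 0000, 0011, 0101, 0110, 1001, 1010, 1100, 1111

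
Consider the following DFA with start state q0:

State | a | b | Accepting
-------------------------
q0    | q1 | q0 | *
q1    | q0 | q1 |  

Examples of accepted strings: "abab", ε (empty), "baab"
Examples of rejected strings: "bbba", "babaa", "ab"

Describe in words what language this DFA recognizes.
strings over {a,b} with an even number of a's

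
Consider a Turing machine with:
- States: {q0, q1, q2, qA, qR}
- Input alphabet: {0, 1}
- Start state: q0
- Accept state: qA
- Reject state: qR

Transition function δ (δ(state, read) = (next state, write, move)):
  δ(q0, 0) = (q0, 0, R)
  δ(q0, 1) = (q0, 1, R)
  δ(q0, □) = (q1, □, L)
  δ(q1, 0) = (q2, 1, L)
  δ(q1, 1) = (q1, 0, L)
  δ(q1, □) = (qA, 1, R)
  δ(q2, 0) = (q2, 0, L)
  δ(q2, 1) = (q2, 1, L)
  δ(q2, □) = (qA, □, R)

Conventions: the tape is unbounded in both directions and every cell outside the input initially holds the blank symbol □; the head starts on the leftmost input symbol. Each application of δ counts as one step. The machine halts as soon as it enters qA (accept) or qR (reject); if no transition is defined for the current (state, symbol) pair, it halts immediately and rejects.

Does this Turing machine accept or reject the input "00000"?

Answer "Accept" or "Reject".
Step 0: [q0]00000 (head at position 0)
Step 1: δ(q0, 0) = (q0, 0, R)  ⊢  0[q0]0000 (head at position 1)
Step 2: δ(q0, 0) = (q0, 0, R)  ⊢  00[q0]000 (head at position 2)
Step 3: δ(q0, 0) = (q0, 0, R)  ⊢  000[q0]00 (head at position 3)
Step 4: δ(q0, 0) = (q0, 0, R)  ⊢  0000[q0]0 (head at position 4)
Step 5: δ(q0, 0) = (q0, 0, R)  ⊢  00000[q0]□ (head at position 5)
Step 6: δ(q0, □) = (q1, □, L)  ⊢  0000[q1]0□ (head at position 4)
Step 7: δ(q1, 0) = (q2, 1, L)  ⊢  000[q2]01□ (head at position 3)
Step 8: δ(q2, 0) = (q2, 0, L)  ⊢  00[q2]001□ (head at position 2)
Step 9: δ(q2, 0) = (q2, 0, L)  ⊢  0[q2]0001□ (head at position 1)
Step 10: δ(q2, 0) = (q2, 0, L)  ⊢  [q2]00001□ (head at position 0)
Step 11: δ(q2, 0) = (q2, 0, L)  ⊢  [q2]□00001□ (head at position -1)
Step 12: δ(q2, □) = (qA, □, R)  ⊢  □[qA]00001□ (head at position 0)
The machine is in qA, so it halts and accepts.

Final answer: Accept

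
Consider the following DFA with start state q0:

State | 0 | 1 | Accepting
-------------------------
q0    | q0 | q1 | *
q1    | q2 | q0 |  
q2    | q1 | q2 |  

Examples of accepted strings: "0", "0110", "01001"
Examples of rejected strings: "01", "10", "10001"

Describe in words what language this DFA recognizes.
binary numbers divisible by 3 (treating the string as a binary integer; leading zeros allowed, the empty string counts as 0)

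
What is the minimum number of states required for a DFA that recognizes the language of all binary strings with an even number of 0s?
Language: binary strings with an even number of 0s
Lower bound (Myhill–Nerode): the prefixes ε, 0 are pairwise distinguishable:
  ε vs 0: suffix ε distinguishes them (ε has zero 0s (accepted), 0 has one 0 (rejected))
So any DFA needs at least 2 states.
Upper bound: a DFA with 2 states exists (one state per class above).
Minimum states: 2

Final answer: 2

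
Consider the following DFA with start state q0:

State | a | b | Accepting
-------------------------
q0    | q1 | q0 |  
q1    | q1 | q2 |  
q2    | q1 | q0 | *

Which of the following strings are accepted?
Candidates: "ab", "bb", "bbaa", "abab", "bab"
"ab": q0 → q1 → q2; q2 is accepting → accepted
"bb": q0 → q0 → q0; q0 is not accepting → rejected
"bbaa": q0 → q0 → q0 → q1 → q1; q1 is not accepting → rejected
"abab": q0 → q1 → q2 → q1 → q2; q2 is accepting → accepted
"bab": q0 → q0 → q1 → q2; q2 is accepting → accepted

Final answer: "ab", "abab", "bab"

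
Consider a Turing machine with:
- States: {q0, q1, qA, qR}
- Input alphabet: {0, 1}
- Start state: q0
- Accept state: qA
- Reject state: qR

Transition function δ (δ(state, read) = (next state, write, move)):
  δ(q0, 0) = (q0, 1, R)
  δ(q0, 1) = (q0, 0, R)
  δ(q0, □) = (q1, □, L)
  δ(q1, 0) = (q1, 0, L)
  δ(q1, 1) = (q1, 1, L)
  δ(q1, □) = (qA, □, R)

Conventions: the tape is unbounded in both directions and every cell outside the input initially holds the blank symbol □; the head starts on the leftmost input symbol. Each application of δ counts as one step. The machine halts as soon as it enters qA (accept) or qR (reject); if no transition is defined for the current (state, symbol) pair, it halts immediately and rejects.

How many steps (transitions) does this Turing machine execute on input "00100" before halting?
Step 0: [q0]00100 (head at position 0)
Step 1: δ(q0, 0) = (q0, 1, R)  ⊢  1[q0]0100 (head at position 1)
Step 2: δ(q0, 0) = (q0, 1, R)  ⊢  11[q0]100 (head at position 2)
Step 3: δ(q0, 1) = (q0, 0, R)  ⊢  110[q0]00 (head at position 3)
Step 4: δ(q0, 0) = (q0, 1, R)  ⊢  1101[q0]0 (head at position 4)
Step 5: δ(q0, 0) = (q0, 1, R)  ⊢  11011[q0]□ (head at position 5)
Step 6: δ(q0, □) = (q1, □, L)  ⊢  1101[q1]1□ (head at position 4)
Step 7: δ(q1, 1) = (q1, 1, L)  ⊢  110[q1]11□ (head at position 3)
Step 8: δ(q1, 1) = (q1, 1, L)  ⊢  11[q1]011□ (head at position 2)
Step 9: δ(q1, 0) = (q1, 0, L)  ⊢  1[q1]1011□ (head at position 1)
Step 10: δ(q1, 1) = (q1, 1, L)  ⊢  [q1]11011□ (head at position 0)
Step 11: δ(q1, 1) = (q1, 1, L)  ⊢  [q1]□11011□ (head at position -1)
Step 12: δ(q1, □) = (qA, □, R)  ⊢  □[qA]11011□ (head at position 0)
The machine is in qA, so it halts and accepts.
Number of transitions executed: 12.

Final answer: 12 steps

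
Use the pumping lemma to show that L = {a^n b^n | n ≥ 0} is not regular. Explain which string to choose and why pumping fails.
Language: L = {a^n b^n | n ≥ 0} (equal numbers of a's followed by b's)
Step 1: Assume for contradiction that L is regular, with pumping length p.
Step 2: Choose s = a^p b^p. Then s ∈ L (it has p a's followed by p b's) and |s| ≥ p.
Step 3: Consider any decomposition s = xyz with |xy| ≤ p and |y| > 0. Since |xy| ≤ p and the first p symbols of s are all a's, y = a^k for some k with 1 ≤ k ≤ p.
Step 4: Pumping up (i = 2): xy²z = a^(p+k) b^p, which has more a's than b's, so xy²z ∉ L.
This contradicts the pumping lemma, so L is not regular.

Final answer: Choose s = a^p b^p. Since |xy| ≤ p, y = a^k with k ≥ 1. Then xy²z = a^(p+k) b^p ∉ L.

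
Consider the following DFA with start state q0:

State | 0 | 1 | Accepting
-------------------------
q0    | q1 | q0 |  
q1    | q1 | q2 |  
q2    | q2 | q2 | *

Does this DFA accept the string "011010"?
Start in q0.
Read '0': q0 → q1
Read '1': q1 → q2
Read '1': q2 → q2
Read '0': q2 → q2
Read '1': q2 → q2
Read '0': q2 → q2
Final state q2 is accepting, so the string is accepted.

Final answer: Yes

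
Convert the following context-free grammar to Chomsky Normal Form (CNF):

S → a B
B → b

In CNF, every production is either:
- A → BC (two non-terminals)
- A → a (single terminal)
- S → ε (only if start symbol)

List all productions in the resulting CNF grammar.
The grammar has no ε-productions or unit productions to eliminate.
S → a B has terminal a in a right-hand side of length ≥ 2: introduce T_a → a and use T_a in place of a.
B → b is already in CNF (single terminal) – keep it.
S → a B becomes S → T_a B.
Resulting CNF grammar (3 productions): T_a → a; B → b; S → T_a B

Final answer: T_a → a; B → b; S → T_a B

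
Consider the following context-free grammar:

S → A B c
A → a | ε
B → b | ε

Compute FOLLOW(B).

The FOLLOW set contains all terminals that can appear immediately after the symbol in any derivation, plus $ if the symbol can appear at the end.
B occurs in S → A B c, immediately followed by the terminal c. So FOLLOW(B) = {c}.

Final answer: {c}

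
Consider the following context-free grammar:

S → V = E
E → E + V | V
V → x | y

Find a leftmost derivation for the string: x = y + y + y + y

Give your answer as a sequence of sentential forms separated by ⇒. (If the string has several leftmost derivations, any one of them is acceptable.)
Start with S.
Step 1: the leftmost non-terminal is S; apply S → V = E:  V = E
Step 2: the leftmost non-terminal is V; apply V → x:  x = E
Step 3: the leftmost non-terminal is E; apply E → E + V:  x = E + V
Step 4: the leftmost non-terminal is E; apply E → E + V:  x = E + V + V
Step 5: the leftmost non-terminal is E; apply E → E + V:  x = E + V + V + V
Step 6: the leftmost non-terminal is E; apply E → V:  x = V + V + V + V
Step 7: the leftmost non-terminal is V; apply V → y:  x = y + V + V + V
Step 8: the leftmost non-terminal is V; apply V → y:  x = y + y + V + V
Step 9: the leftmost non-terminal is V; apply V → y:  x = y + y + y + V
Step 10: the leftmost non-terminal is V; apply V → y:  x = y + y + y + y

Final answer: S ⇒ V = E ⇒ x = E ⇒ x = E + V ⇒ x = E + V + V ⇒ x = E + V + V + V ⇒ x = V + V + V + V ⇒ x = y + V + V + V ⇒ x = y + y + V + V ⇒ x = y + y + y + V ⇒ x = y + y + y + y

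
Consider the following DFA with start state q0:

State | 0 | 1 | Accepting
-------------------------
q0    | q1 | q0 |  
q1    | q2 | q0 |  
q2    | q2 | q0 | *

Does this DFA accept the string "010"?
Start in q0.
Read '0': q0 → q1
Read '1': q1 → q0
Read '0': q0 → q1
Final state q1 is not accepting, so the string is rejected.

Final answer: No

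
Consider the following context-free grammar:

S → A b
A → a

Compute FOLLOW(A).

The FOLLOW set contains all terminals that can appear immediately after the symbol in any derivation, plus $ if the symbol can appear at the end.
A occurs only in S → A b, where it is immediately followed by the terminal b. So FOLLOW(A) = {b}.

Final answer: {b}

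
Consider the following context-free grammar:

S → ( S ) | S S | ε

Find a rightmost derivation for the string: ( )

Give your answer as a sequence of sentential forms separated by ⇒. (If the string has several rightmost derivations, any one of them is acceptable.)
Start with S.
Step 1: the rightmost non-terminal is S; apply S → ( S ):  ( S )
Step 2: the rightmost non-terminal is S; apply S → ε:  ( )

Final answer: S ⇒ ( S ) ⇒ ( )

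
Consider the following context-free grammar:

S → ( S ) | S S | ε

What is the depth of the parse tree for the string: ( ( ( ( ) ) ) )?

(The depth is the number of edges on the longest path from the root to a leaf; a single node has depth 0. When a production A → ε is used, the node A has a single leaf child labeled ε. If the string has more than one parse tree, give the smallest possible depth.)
The string is 4 nested pairs. The shallowest parse tree applies S → ( S ) 4 times (one node per nested pair, each a child of the previous) and then S → ε in the middle.
S nodes at depths 0..4, ε leaf at depth 5; parentheses leaves are at depths 1..4.
(Using S → S S with an S → ε child anywhere only adds levels, so it cannot give a shallower tree.)
Depth = 5.

Final answer: 5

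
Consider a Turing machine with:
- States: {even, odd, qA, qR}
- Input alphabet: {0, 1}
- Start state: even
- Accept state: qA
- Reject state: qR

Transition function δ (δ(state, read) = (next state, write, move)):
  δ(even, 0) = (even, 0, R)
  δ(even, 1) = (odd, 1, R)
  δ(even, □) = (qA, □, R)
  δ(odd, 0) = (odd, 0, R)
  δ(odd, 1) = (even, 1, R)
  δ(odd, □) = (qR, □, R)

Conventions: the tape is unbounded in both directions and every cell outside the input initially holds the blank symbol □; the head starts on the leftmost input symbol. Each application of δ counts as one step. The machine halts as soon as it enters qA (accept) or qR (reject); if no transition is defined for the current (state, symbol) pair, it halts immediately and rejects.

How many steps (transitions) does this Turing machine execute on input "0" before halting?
Step 0: [even]0 (head at position 0)
Step 1: δ(even, 0) = (even, 0, R)  ⊢  0[even]□ (head at position 1)
Step 2: δ(even, □) = (qA, □, R)  ⊢  0□[qA]□ (head at position 2)
The machine is in qA, so it halts and accepts.
Number of transitions executed: 2.

Final answer: 2 steps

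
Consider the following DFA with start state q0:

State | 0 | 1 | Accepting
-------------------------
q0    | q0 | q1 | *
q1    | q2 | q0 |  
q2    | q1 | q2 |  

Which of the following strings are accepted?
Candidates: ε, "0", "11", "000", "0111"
ε: q0; q0 is accepting → accepted
"0": q0 → q0; q0 is accepting → accepted
"11": q0 → q1 → q0; q0 is accepting → accepted
"000": q0 → q0 → q0 → q0; q0 is accepting → accepted
"0111": q0 → q0 → q1 → q0 → q1; q1 is not accepting → rejected

Final answer: ε, "0", "11", "000"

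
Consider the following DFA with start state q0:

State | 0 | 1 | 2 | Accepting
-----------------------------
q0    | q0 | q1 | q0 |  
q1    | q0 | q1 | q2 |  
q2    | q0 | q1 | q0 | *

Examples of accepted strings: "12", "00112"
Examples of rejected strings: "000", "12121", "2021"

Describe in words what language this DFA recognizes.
strings over {0,1,2} ending with '12'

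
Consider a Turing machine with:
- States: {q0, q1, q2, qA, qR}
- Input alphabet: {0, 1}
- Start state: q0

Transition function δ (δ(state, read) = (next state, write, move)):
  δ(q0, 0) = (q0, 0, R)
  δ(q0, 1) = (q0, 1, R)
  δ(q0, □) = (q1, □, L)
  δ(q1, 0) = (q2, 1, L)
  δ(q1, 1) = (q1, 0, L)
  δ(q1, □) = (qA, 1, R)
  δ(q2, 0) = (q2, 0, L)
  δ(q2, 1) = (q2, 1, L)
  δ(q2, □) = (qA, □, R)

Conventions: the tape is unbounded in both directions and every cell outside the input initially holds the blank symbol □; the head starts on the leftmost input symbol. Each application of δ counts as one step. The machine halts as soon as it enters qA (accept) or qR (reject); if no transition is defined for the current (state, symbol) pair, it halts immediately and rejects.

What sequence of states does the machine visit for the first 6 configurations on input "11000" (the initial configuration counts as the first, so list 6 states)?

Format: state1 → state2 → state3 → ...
Step 0: [q0]11000 (head at position 0)
Step 1: δ(q0, 1) = (q0, 1, R)  ⊢  1[q0]1000 (head at position 1)
Step 2: δ(q0, 1) = (q0, 1, R)  ⊢  11[q0]000 (head at position 2)
Step 3: δ(q0, 0) = (q0, 0, R)  ⊢  110[q0]00 (head at position 3)
Step 4: δ(q0, 0) = (q0, 0, R)  ⊢  1100[q0]0 (head at position 4)
Step 5: δ(q0, 0) = (q0, 0, R)  ⊢  11000[q0]□ (head at position 5)
Reading off the states of these 6 configurations: q0 → q0 → q0 → q0 → q0 → q0

Final answer: q0 → q0 → q0 → q0 → q0 → q0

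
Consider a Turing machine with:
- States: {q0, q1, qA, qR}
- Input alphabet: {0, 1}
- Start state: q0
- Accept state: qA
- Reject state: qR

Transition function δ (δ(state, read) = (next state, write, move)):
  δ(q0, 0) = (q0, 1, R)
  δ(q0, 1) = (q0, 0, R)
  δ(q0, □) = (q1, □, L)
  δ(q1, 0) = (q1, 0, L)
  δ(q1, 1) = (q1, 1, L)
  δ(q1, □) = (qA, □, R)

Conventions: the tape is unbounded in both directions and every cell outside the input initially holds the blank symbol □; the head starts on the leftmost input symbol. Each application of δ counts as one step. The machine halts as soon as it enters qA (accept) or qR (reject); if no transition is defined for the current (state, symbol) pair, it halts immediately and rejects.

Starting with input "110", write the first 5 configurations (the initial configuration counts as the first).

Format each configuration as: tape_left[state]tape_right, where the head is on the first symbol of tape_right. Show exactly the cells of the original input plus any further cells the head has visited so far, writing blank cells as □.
Step 0: [q0]110 (head at position 0)
Step 1: δ(q0, 1) = (q0, 0, R)  ⊢  0[q0]10 (head at position 1)
Step 2: δ(q0, 1) = (q0, 0, R)  ⊢  00[q0]0 (head at position 2)
Step 3: δ(q0, 0) = (q0, 1, R)  ⊢  001[q0]□ (head at position 3)
Step 4: δ(q0, □) = (q1, □, L)  ⊢  00[q1]1□ (head at position 2)

Final answer: [q0]110 ⊢ 0[q0]10 ⊢ 00[q0]0 ⊢ 001[q0]□ ⊢ 00[q1]1□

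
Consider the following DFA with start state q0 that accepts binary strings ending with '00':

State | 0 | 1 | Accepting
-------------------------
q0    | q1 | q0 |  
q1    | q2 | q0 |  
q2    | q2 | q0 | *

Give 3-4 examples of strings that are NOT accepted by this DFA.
Any strings that end in a non-accepting state work; for example:
ε: q0; q0 is not accepting → rejected
"0001": q0 → q1 → q2 → q2 → q0; q0 is not accepting → rejected
"0011": q0 → q1 → q2 → q0 → q0; q0 is not accepting → rejected
"1111": q0 → q0 → q0 → q0 → q0; q0 is not accepting → rejected

Final answer: ε, "0001", "0011", "1111"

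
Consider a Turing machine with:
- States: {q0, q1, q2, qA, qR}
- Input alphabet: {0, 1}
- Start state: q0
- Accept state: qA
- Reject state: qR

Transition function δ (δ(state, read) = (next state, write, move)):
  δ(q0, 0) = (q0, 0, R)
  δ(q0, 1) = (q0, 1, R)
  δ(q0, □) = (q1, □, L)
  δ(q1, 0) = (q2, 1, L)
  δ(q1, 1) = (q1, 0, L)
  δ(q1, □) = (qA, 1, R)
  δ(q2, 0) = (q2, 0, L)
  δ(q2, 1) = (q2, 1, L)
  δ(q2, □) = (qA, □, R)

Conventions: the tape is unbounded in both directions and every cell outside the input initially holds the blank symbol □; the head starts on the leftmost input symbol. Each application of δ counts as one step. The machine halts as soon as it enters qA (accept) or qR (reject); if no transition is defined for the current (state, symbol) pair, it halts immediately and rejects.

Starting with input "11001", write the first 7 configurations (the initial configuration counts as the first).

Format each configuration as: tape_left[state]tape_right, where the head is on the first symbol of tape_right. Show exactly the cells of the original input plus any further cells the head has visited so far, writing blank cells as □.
Step 0: [q0]11001 (head at position 0)
Step 1: δ(q0, 1) = (q0, 1, R)  ⊢  1[q0]1001 (head at position 1)
Step 2: δ(q0, 1) = (q0, 1, R)  ⊢  11[q0]001 (head at position 2)
Step 3: δ(q0, 0) = (q0, 0, R)  ⊢  110[q0]01 (head at position 3)
Step 4: δ(q0, 0) = (q0, 0, R)  ⊢  1100[q0]1 (head at position 4)
Step 5: δ(q0, 1) = (q0, 1, R)  ⊢  11001[q0]□ (head at position 5)
Step 6: δ(q0, □) = (q1, □, L)  ⊢  1100[q1]1□ (head at position 4)

Final answer: [q0]11001 ⊢ 1[q0]1001 ⊢ 11[q0]001 ⊢ 110[q0]01 ⊢ 1100[q0]1 ⊢ 11001[q0]□ ⊢ 1100[q1]1□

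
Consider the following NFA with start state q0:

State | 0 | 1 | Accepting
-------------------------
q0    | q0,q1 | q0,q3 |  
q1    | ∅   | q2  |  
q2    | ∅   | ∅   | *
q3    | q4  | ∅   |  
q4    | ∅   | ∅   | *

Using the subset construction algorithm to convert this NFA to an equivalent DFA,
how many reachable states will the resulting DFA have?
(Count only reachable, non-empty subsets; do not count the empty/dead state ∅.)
Start subset: {q0}
{q0}: on 0 → {q0, q1}, on 1 → {q0, q3}
{q0, q1}: on 0 → {q0, q1}, on 1 → {q0, q2, q3}
{q0, q3}: on 0 → {q0, q1, q4}, on 1 → {q0, q3}
{q0, q2, q3}: on 0 → {q0, q1, q4}, on 1 → {q0, q3}
{q0, q1, q4}: on 0 → {q0, q1}, on 1 → {q0, q2, q3}
Reachable non-empty subsets: {q0}, {q0, q1}, {q0, q3}, {q0, q2, q3}, {q0, q1, q4} — 5 in total.

Final answer: 5 states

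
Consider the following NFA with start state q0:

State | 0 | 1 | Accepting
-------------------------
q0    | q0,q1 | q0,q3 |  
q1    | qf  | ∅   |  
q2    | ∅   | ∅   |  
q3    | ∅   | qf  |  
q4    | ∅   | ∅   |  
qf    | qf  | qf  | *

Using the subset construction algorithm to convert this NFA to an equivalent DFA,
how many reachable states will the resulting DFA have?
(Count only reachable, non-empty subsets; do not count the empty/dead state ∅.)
Start subset: {q0}
{q0}: on 0 → {q0, q1}, on 1 → {q0, q3}
{q0, q1}: on 0 → {q0, q1, qf}, on 1 → {q0, q3}
{q0, q3}: on 0 → {q0, q1}, on 1 → {q0, q3, qf}
{q0, q1, qf}: on 0 → {q0, q1, qf}, on 1 → {q0, q3, qf}
{q0, q3, qf}: on 0 → {q0, q1, qf}, on 1 → {q0, q3, qf}
Reachable non-empty subsets: {q0}, {q0, q1}, {q0, q3}, {q0, q1, qf}, {q0, q3, qf} — 5 in total.

Final answer: 5 states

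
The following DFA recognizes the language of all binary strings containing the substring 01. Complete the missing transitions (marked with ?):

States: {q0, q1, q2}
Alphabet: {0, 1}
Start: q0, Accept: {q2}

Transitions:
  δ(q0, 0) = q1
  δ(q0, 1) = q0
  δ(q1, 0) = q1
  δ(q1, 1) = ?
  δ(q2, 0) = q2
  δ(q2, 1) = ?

What each state remembers (consistent with the given transitions and accept states):
  q0: 01 not seen yet and the last symbol was not 0
  q1: 01 not seen yet and the last symbol was 0
  q2: the substring 01 has already been seen
Filling in the missing entries:
  δ(q1, 1): in q1 (01 not seen yet and the last symbol was 0), after reading 1 we have: the substring 01 has already been seen → q2
  δ(q2, 1): in q2 (the substring 01 has already been seen), after reading 1 we have: the substring 01 has already been seen → q2

Final answer: δ(q1, 1) = q2; δ(q2, 1) = q2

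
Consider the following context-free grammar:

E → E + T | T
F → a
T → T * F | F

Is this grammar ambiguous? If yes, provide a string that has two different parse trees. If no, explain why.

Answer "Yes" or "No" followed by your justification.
This is the standard stratified expression grammar: '+' is introduced only by the left-recursive rule E → E + T and '*' only by the left-recursive rule T → T * F, with F → a. For any string, the last '+' must be the one produced at the root E (everything after it is a T containing no '+'), and likewise within each T the last '*' is produced at its root. This fixes the parse tree uniquely (left-associative, '*' binding tighter than '+'), so every string has exactly one parse tree.

Final answer: No - the grammar is unambiguous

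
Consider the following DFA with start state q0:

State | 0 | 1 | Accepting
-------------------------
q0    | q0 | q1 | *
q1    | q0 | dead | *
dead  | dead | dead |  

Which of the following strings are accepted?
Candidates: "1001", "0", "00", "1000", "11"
"1001": q0 → q1 → q0 → q0 → q1; q1 is accepting → accepted
"0": q0 → q0; q0 is accepting → accepted
"00": q0 → q0 → q0; q0 is accepting → accepted
"1000": q0 → q1 → q0 → q0 → q0; q0 is accepting → accepted
"11": q0 → q1 → dead; dead is not accepting → rejected

Final answer: "1001", "0", "00", "1000"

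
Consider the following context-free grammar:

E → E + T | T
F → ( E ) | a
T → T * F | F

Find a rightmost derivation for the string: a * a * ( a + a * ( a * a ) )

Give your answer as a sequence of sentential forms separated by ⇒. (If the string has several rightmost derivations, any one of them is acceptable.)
Start with E.
Step 1: the rightmost non-terminal is E; apply E → T:  T
Step 2: the rightmost non-terminal is T; apply T → T * F:  T * F
Step 3: the rightmost non-terminal is F; apply F → ( E ):  T * ( E )
Step 4: the rightmost non-terminal is E; apply E → E + T:  T * ( E + T )
Step 5: the rightmost non-terminal is T; apply T → T * F:  T * ( E + T * F )
Step 6: the rightmost non-terminal is F; apply F → ( E ):  T * ( E + T * ( E ) )
Step 7: the rightmost non-terminal is E; apply E → T:  T * ( E + T * ( T ) )
Step 8: the rightmost non-terminal is T; apply T → T * F:  T * ( E + T * ( T * F ) )
Step 9: the rightmost non-terminal is F; apply F → a:  T * ( E + T * ( T * a ) )
Step 10: the rightmost non-terminal is T; apply T → F:  T * ( E + T * ( F * a ) )
Step 11: the rightmost non-terminal is F; apply F → a:  T * ( E + T * ( a * a ) )
Step 12: the rightmost non-terminal is T; apply T → F:  T * ( E + F * ( a * a ) )
Step 13: the rightmost non-terminal is F; apply F → a:  T * ( E + a * ( a * a ) )
Step 14: the rightmost non-terminal is E; apply E → T:  T * ( T + a * ( a * a ) )
Step 15: the rightmost non-terminal is T; apply T → F:  T * ( F + a * ( a * a ) )
Step 16: the rightmost non-terminal is F; apply F → a:  T * ( a + a * ( a * a ) )
Step 17: the rightmost non-terminal is T; apply T → T * F:  T * F * ( a + a * ( a * a ) )
Step 18: the rightmost non-terminal is F; apply F → a:  T * a * ( a + a * ( a * a ) )
Step 19: the rightmost non-terminal is T; apply T → F:  F * a * ( a + a * ( a * a ) )
Step 20: the rightmost non-terminal is F; apply F → a:  a * a * ( a + a * ( a * a ) )

Final answer: E ⇒ T ⇒ T * F ⇒ T * ( E ) ⇒ T * ( E + T ) ⇒ T * ( E + T * F ) ⇒ T * ( E + T * ( E ) ) ⇒ T * ( E + T * ( T ) ) ⇒ T * ( E + T * ( T * F ) ) ⇒ T * ( E + T * ( T * a ) ) ⇒ T * ( E + T * ( F * a ) ) ⇒ T * ( E + T * ( a * a ) ) ⇒ T * ( E + F * ( a * a ) ) ⇒ T * ( E + a * ( a * a ) ) ⇒ T * ( T + a * ( a * a ) ) ⇒ T * ( F + a * ( a * a ) ) ⇒ T * ( a + a * ( a * a ) ) ⇒ T * F * ( a + a * ( a * a ) ) ⇒ T * a * ( a + a * ( a * a ) ) ⇒ F * a * ( a + a * ( a * a ) ) ⇒ a * a * ( a + a * ( a * a ) )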